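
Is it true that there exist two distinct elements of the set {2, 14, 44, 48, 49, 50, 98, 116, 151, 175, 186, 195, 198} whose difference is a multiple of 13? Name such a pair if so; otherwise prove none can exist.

Reduce each element modulo 13: 2↦2, 14↦1, 44↦5, 48↦9, 49↦10, 50↦11, 98↦7, 116↦12, 151↦8, 175↦6, 186↦4, 195↦0, 198↦3.
No residue repeats among the 13 elements, so no pair has difference ≡ 0 (mod 13).

No such pair exists.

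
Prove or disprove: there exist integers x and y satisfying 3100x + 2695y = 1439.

There are no such integers.

gcd(3100, 2695) = 5, so every integer of the form 3100x + 2695y is a multiple of 5.
But 1439 is not a multiple of 5 (it leaves remainder 4).
Therefore 3100x + 2695y = 1439 has no solution in integers.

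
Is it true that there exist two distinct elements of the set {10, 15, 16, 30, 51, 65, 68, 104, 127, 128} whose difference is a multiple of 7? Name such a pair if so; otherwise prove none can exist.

The pair (15, 127) works.

15 mod 7 = 1 and 127 mod 7 = 1, so 127 − 15 = 112 = 16·7.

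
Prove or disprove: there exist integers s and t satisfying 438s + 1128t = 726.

gcd(438, 1128) = 6, and 6 divides 726, so integer solutions exist.
Dividing through by 6 reduces the equation to 73s + 188t = 121.
Dividing repeatedly: 188 = 2·73 + 42, 73 = 1·42 + 31, 42 = 1·31 + 11, 31 = 2·11 + 9, 11 = 1·9 + 2, 9 = 4·2 + 1, 2 = 2·1 + 0.
Working back up the chain: 1 = 9 − 4·2 = 9 − 4·(11 − 1·9) = −4·11 + 5·9 = −4·11 + 5·(31 − 2·11) = 5·31 − 14·11 = 5·31 − 14·(42 − 1·31) = −14·42 + 19·31 = −14·42 + 19·(73 − 1·42) = 19·73 − 33·42 = 19·73 − 33·(188 − 2·73) = −33·188 + 85·73. So 73·85 + 188·(-33) = 1.
Multiplying through by 121: s = 85·121 = 10285, t = (-33)·121 = -3993 is a solution.
Subtracting 54·188 from s and adding 54·73 to t gives the tidier solution (133, -51).
Check: 438·133 + 1128·(-51) = 58254 − 57528 = 726. ✓

s = 133, t = -51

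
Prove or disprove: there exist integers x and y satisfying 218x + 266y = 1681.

No such integers exist.

Both 218 and 266 are divisible by gcd(218, 266) = 2, hence so is any combination 218x + 266y.
But 1681 is not a multiple of 2 (it leaves remainder 1).
Hence no integers x, y satisfy the equation.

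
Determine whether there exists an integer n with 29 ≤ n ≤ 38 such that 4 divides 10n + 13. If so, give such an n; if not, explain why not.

No such integer n in that range exists.

The values of 10n + 13 for n = 29, 30, …, 38 are 303, 313, 323, 333, 343, 353, 363, 373, 383, 393; reduced mod 4 these are 3, 1, 3, 1, 3, 1, 3, 1, 3, 1.
None is 0, so 4 never divides 10n + 13 on this range.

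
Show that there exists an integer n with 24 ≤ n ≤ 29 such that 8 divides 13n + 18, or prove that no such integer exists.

There is no such integer n in that range.

For n = 24, 25, …, 29 the values of 13n + 18 modulo 8 are 2, 7, 4, 1, 6, 3 respectively.
None is 0, so 8 never divides 13n + 18 on this range.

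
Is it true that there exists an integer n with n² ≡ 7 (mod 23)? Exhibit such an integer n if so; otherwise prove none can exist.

23 is prime, so by Euler's criterion 7 is a square mod 23 iff 7^((23−1)/2) = 7^11 ≡ 1 (mod 23).
Repeated squaring mod 23: 7^2 = 49 ≡ 3; 7^4 ≡ 3² = 9 ≡ 9; 7^8 ≡ 9² = 81 ≡ 12.
Since 11 = 8 + 2 + 1, 7^11 ≡ 12 · 3 · 7; multiplying out mod 23: 12·3 = 36 ≡ 13, then 13·7 = 91 ≡ 22. Thus 7^11 ≡ 22 ≡ −1 (mod 23).
By Euler's criterion 7 is a quadratic non-residue mod 23: no n satisfies n² ≡ 7 (mod 23).

There is no such integer.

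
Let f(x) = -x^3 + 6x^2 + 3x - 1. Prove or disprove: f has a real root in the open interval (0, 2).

Such a root exists.

f(0) = -1 and f(2) = 21, which have opposite signs.
f is continuous everywhere (it is a polynomial), in particular on [0, 2].
By the Intermediate Value Theorem, f takes the value 0 somewhere in the open interval.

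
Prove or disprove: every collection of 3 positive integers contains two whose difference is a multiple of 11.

Take the 3 consecutive integers 33, 34, 35: their residues mod 11 are all distinct because 3 ≤ 11.
No two share a residue, so no pair has difference divisible by 11; the claim fails for this set.

No, the set {33, 34, 35} is a counterexample.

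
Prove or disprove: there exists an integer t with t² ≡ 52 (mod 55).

No such integer exists.

Reduce modulo 5, which divides 55: we would need t² ≡ 2 (mod 5).
Squares mod 5 repeat after t = 2 (as (−t)² = t²); for t = 0..2 they are 0, 1, 4.
The set of squares mod 5 is therefore {0, 1, 4}, which does not contain 2.
Therefore t² ≡ 52 (mod 55) has no solution.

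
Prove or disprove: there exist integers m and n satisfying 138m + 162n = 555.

No such integers exist.

gcd(138, 162) = 6, so every integer of the form 138m + 162n is a multiple of 6.
But 555 = 6·92 + 3, so 6 ∤ 555.
Hence no integers m, n satisfy the equation.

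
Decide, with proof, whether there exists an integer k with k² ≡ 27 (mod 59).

k = 26

Take k = 26. Then 26² = 676 = 11·59 + 27, so 26² ≡ 27 (mod 59).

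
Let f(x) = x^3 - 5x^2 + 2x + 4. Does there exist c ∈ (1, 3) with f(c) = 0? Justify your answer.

Yes, f has a root in the interval.

f(1) = 2 and f(3) = -8, which have opposite signs.
As a polynomial, f is continuous on every closed interval.
So by the Intermediate Value Theorem there is a c strictly between 1 and 3 with f(c) = 0.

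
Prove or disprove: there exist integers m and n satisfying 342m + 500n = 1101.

There are no such integers.

gcd(342, 500) = 2, so every integer of the form 342m + 500n is a multiple of 2.
However 1101 leaves remainder 1 on division by 2.
So the equation is unsolvable over ℤ.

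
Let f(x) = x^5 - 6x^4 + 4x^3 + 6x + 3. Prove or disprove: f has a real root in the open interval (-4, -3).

f(-4) = -2837 and f(-3) = -852, both negative, so a sign-change argument is unavailable; we show f keeps this sign on the whole interval.
Shift to the endpoint -3: with x = -3 − u (0 < u < 1), one computes f(-3 − u) = -u^5 - 21u^4 - 166u^3 - 630u^2 - 1167u - 852.
All 6 nonzero coefficients of this polynomial in u are negative; hence for u > 0 the value is a sum of negative terms (the constant -852 among them).
So f is strictly negative on (-4, -3); no root exists in the interval.

No such root exists.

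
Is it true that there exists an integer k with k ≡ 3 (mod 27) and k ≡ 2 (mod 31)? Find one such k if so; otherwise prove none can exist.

k = 219

Since 27 and 31 share no common factor, CRT says the pair of congruences has a solution (unique mod 837).
Write k = 3 + 27t and require 3 + 27t ≡ 2 (mod 31), i.e. 27t ≡ 30 (mod 31).
To invert 27 modulo 31: 31 = 1·27 + 4, 27 = 6·4 + 3, 4 = 1·3 + 1, 3 = 3·1 + 0, and unwinding, 1 = 4 − 1·3 = 4 − (27 − 6·4) = −27 + 7·4 = −27 + 7·(31 − 1·27) = 7·31 − 8·27. Thus 27⁻¹ ≡ -8 ≡ 23 (mod 31).
Therefore t ≡ 23·30 = 690 ≡ 8 (mod 31).
Taking t = 8 gives k = 3 + 27·8 = 219.
Verify: 219 = 8·27 + 3 and 219 = 7·31 + 2. ✓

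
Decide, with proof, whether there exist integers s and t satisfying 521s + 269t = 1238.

Since gcd(521, 269) = 1, every integer is an integer combination of 521 and 269.
Run the Euclidean algorithm on 521 and 269: 521 = 1·269 + 252, 269 = 1·252 + 17, 252 = 14·17 + 14, 17 = 1·14 + 3, 14 = 4·3 + 2, 3 = 1·2 + 1, 2 = 2·1 + 0.
Working back up the chain: 1 = 3 − 1·2 = 3 − (14 − 4·3) = −14 + 5·3 = −14 + 5·(17 − 1·14) = 5·17 − 6·14 = 5·17 − 6·(252 − 14·17) = −6·252 + 89·17 = −6·252 + 89·(269 − 1·252) = 89·269 − 95·252 = 89·269 − 95·(521 − 1·269) = −95·521 + 184·269. So 521·(-95) + 269·184 = 1.
Times 1238: 521·(-117610) + 269·227792 = 1238, so (-117610, 227792) solves it.
Adding 438·269 to s and subtracting 438·521 from t gives the tidier solution (212, -406).
Check: 521·212 + 269·(-406) = 110452 − 109214 = 1238. ✓

s = 212, t = -406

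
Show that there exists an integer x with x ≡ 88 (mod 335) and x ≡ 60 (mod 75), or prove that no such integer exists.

No, no such integer exists.

Reduce both congruences modulo 5, which divides 335 and 75: they say x ≡ 88 (mod 5) and x ≡ 60 (mod 5).
These are incompatible: 88 − 60 = 28 is not divisible by 5.
So no integer satisfies both congruences.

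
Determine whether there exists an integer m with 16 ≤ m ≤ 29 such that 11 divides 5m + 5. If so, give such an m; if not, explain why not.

m = 21

Try m = 21: 5·21 + 5 = 110 = 10·11, which is divisible by 11.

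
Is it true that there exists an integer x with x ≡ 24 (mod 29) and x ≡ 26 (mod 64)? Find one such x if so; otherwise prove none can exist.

x = 1242

Since 29 and 64 share no common factor, CRT says the pair of congruences has a solution (unique mod 1856).
Write x = 24 + 29t and require 24 + 29t ≡ 26 (mod 64), i.e. 29t ≡ 2 (mod 64).
To invert 29 modulo 64: 64 = 2·29 + 6, 29 = 4·6 + 5, 6 = 1·5 + 1, 5 = 5·1 + 0, and unwinding, 1 = 6 − 1·5 = 6 − (29 − 4·6) = −29 + 5·6 = −29 + 5·(64 − 2·29) = 5·64 − 11·29. Thus 29⁻¹ ≡ -11 ≡ 53 (mod 64).
Multiplying by 53: t ≡ 53·2 = 106 ≡ 42 (mod 64).
With t = 42: x = 24 + 29·42 = 1242.
Check: 1242 mod 29 = 24, 1242 mod 64 = 26. ✓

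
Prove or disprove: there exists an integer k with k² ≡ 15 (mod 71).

Take k = 50. Then 50² = 2500 = 35·71 + 15, so 50² ≡ 15 (mod 71).

k = 50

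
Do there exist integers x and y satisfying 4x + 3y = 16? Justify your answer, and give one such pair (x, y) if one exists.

x = 1, y = 4

Since gcd(4, 3) = 1, every integer is an integer combination of 4 and 3.
Euclidean algorithm: 4 = 1·3 + 1, 3 = 3·1 + 0.
Back-substituting, 1 = 4 − 1·3; that is, 4·1 + 3·(-1) = 1.
Scaling by 16 gives the particular solution (x, y) = (16, -16).
The general solution is x = 16 + 3k, y = -16 − 4k; taking k = -5 gives the smaller pair x = 1, y = 4.
Check: 4·1 + 3·4 = 4 + 12 = 16. ✓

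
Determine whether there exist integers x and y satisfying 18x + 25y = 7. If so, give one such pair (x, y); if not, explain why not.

x = 24, y = -17

Since gcd(18, 25) = 1, every integer is an integer combination of 18 and 25.
Euclidean algorithm: 25 = 1·18 + 7, 18 = 2·7 + 4, 7 = 1·4 + 3, 4 = 1·3 + 1, 3 = 3·1 + 0.
Unwinding: 1 = 4 − 1·3 = 4 − (7 − 1·4) = −7 + 2·4 = −7 + 2·(18 − 2·7) = 2·18 − 5·7 = 2·18 − 5·(25 − 1·18) = −5·25 + 7·18, i.e. 18·7 + 25·(-5) = 1.
Multiplying through by 7: x = 7·7 = 49, y = (-5)·7 = -35 is a solution.
The general solution is x = 49 + 25k, y = -35 − 18k; taking k = -1 gives the smaller pair x = 24, y = -17.
Check: 18·24 + 25·(-17) = 432 − 425 = 7. ✓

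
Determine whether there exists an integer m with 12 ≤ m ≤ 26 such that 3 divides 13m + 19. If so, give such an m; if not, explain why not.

m = 14

For m = 12, 13 the values 175, 188 are not multiples of 3. At m = 14 we get 13·14 + 19 = 201, and 201 = 3·67.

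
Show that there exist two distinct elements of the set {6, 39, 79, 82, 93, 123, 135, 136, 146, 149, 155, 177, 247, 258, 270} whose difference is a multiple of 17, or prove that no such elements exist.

No, no such pair exists.

Two integers differ by a multiple of 17 exactly when they have the same residue mod 17. The residues are 6↦6, 39↦5, 79↦11, 82↦14, 93↦8, 123↦4, 135↦16, 136↦0, 146↦10, 149↦13, 155↦2, 177↦7, 247↦9, 258↦3, 270↦15.
No residue repeats among the 15 elements, so no pair has difference ≡ 0 (mod 17).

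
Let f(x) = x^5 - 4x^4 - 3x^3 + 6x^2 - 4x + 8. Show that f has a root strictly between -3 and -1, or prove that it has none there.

Yes, f has a root in the interval.

f(-3) = -412 and f(-1) = 16, which have opposite signs.
As a polynomial, f is continuous on every closed interval.
By the Intermediate Value Theorem f must vanish at some point of (-3, -1).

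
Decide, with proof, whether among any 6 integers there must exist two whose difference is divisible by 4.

Yes.

There are exactly 4 possible remainders on division by 4.
Placing 6 integers into 4 classes, some class receives at least two — say a and b.
Equal remainders mean a − b ≡ 0 (mod 4), so 4 divides their difference.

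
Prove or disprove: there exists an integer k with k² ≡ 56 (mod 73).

73 is prime, so by Euler's criterion 56 is a square mod 73 iff 56^((73−1)/2) = 56^36 ≡ 1 (mod 73).
Repeated squaring mod 73: 56^2 = 3136 ≡ 70; 56^4 ≡ 70² = 4900 ≡ 9; 56^8 ≡ 9² = 81 ≡ 8; 56^16 ≡ 8² = 64 ≡ 64; 56^32 ≡ 64² = 4096 ≡ 8.
Since 36 = 32 + 4, 56^36 ≡ 8 · 9; multiplying out mod 73: 8·9 = 72 ≡ 72. Thus 56^36 ≡ 72 ≡ −1 (mod 73).
By Euler's criterion 56 is a quadratic non-residue mod 73: no k satisfies k² ≡ 56 (mod 73).

No such integer exists.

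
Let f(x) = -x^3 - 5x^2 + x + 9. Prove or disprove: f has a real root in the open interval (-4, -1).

f(-4) = -11 and f(-1) = 4, which have opposite signs.
As a polynomial, f is continuous on every closed interval.
By the Intermediate Value Theorem f must vanish at some point of (-4, -1).

Such a root exists.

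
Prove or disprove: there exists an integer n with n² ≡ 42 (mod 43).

43 is prime, so by Euler's criterion 42 is a square mod 43 iff 42^((43−1)/2) = 42^21 ≡ 1 (mod 43).
Repeated squaring mod 43: 42^2 = 1764 ≡ 1; 42^4 ≡ 1² = 1 ≡ 1; 42^8 ≡ 1² = 1 ≡ 1; 42^16 ≡ 1² = 1 ≡ 1.
Since 21 = 16 + 4 + 1, 42^21 ≡ 1 · 1 · 42; multiplying out mod 43: 1·1 = 1 ≡ 1, then 1·42 = 42 ≡ 42. Thus 42^21 ≡ 42 ≡ −1 (mod 43).
The value −1 means 42 is a non-residue modulo 43, so n² ≡ 42 (mod 43) is impossible.

No such integer exists.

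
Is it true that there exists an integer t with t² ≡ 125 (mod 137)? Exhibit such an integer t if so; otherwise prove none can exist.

No such integer exists.

137 is prime, so by Euler's criterion 125 is a square mod 137 iff 125^((137−1)/2) = 125^68 ≡ 1 (mod 137).
Repeated squaring mod 137: 125^2 = 15625 ≡ 7; 125^4 ≡ 7² = 49 ≡ 49; 125^8 ≡ 49² = 2401 ≡ 72; 125^16 ≡ 72² = 5184 ≡ 115; 125^32 ≡ 115² = 13225 ≡ 73; 125^64 ≡ 73² = 5329 ≡ 123.
Since 68 = 64 + 4, 125^68 ≡ 123 · 49; multiplying out mod 137: 123·49 = 6027 ≡ 136. Thus 125^68 ≡ 136 ≡ −1 (mod 137).
The value −1 means 125 is a non-residue modulo 137, so t² ≡ 125 (mod 137) is impossible.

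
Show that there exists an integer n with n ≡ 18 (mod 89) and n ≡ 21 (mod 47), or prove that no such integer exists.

gcd(89, 47) = 1, so the Chinese Remainder Theorem guarantees exactly one residue class mod 4183 satisfying both.
Any solution of the first congruence is n = 18 + 89t; substituting into the second, 89t ≡ 21 − 18 ≡ 3 (mod 47).
89 ≡ 42 (mod 47), so this reads 42t ≡ 3 (mod 47). Note 42·28 = 1176 ≡ 1 (mod 47) (as 1176 − 1 = 25·47), so 42⁻¹ ≡ 28.
Therefore t ≡ 28·3 = 84 ≡ 37 (mod 47).
With t = 37: n = 18 + 89·37 = 3311.
Indeed 3311 ≡ 18 (mod 89) and 3311 ≡ 21 (mod 47).

n = 3311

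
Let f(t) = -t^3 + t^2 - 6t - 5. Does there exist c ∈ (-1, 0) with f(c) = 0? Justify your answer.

Such a root exists.

f(-1) = 3 and f(0) = -5, which have opposite signs.
f is continuous everywhere (it is a polynomial), in particular on [-1, 0].
By the Intermediate Value Theorem f must vanish at some point of (-1, 0).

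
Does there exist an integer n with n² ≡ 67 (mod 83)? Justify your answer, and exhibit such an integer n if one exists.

No, no such integer exists.

83 is prime, so by Euler's criterion 67 is a square mod 83 iff 67^((83−1)/2) = 67^41 ≡ 1 (mod 83).
Squaring successively (mod 83): 67^2 = 4489 ≡ 7; 67^4 ≡ 7² = 49 ≡ 49; 67^8 ≡ 49² = 2401 ≡ 77; 67^16 ≡ 77² = 5929 ≡ 36; 67^32 ≡ 36² = 1296 ≡ 51.
Since 41 = 32 + 8 + 1, 67^41 ≡ 51 · 77 · 67; multiplying out mod 83: 51·77 = 3927 ≡ 26, then 26·67 = 1742 ≡ 82. Thus 67^41 ≡ 82 ≡ −1 (mod 83).
By Euler's criterion 67 is a quadratic non-residue mod 83: no n satisfies n² ≡ 67 (mod 83).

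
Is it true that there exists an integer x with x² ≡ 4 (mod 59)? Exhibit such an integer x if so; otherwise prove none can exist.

x = 57

Take x = 57. Then 57² = 3249 = 55·59 + 4, so 57² ≡ 4 (mod 59).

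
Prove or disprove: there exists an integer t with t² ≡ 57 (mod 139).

t = 125

t = 125 works: 125² = 15625, and 15625 − 57 = 15568 = 112·139.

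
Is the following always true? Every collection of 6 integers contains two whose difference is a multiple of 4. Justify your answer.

There are exactly 4 possible remainders on division by 4.
Placing 6 integers into 4 classes, some class receives at least two — say a and b.
Their difference a − b is then a multiple of 4.

Yes.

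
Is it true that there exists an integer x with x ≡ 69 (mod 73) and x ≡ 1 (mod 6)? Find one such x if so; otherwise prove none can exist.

gcd(73, 6) = 1, so the Chinese Remainder Theorem guarantees exactly one residue class mod 438 satisfying both.
Write x = 69 + 73t and require 69 + 73t ≡ 1 (mod 6), i.e. 73t ≡ 4 (mod 6).
73 ≡ 1 (mod 6), so this reads 1t ≡ 4 (mod 6). So t ≡ 4 (mod 6).
With t = 4: x = 69 + 73·4 = 361.
Verify: 361 = 4·73 + 69 and 361 = 60·6 + 1. ✓

x = 361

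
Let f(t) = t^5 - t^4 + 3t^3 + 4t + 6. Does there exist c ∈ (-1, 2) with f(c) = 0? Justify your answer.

Such a root exists.

f(-1) = -3 and f(2) = 54, which have opposite signs.
Since f is a polynomial it is continuous on [-1, 2].
So by the Intermediate Value Theorem there is a c strictly between -1 and 2 with f(c) = 0.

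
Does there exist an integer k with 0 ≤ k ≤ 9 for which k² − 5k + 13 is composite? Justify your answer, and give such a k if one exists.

At k = 1: 1² − 5·1 + 13 = 9 = 3·3, which is composite.

k = 1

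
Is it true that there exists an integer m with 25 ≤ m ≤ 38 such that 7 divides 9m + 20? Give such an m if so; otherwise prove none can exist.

m = 25

Try m = 25: 9·25 + 20 = 245 = 35·7, which is divisible by 7.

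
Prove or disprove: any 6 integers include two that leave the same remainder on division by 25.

No; for instance {27, 28, 29, 30, 31, 32} is a counterexample.

Consider the 6 integers 27, 28, …, 32. They lie in distinct residue classes modulo 25, since 6 ≤ 25.
So no two of them leave the same remainder on division by 25; the claim fails for this set.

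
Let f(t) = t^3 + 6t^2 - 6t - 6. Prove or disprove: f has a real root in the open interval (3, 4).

f(3) = 57 and f(4) = 130, both positive, so a sign-change argument is unavailable; we show f keeps this sign on the whole interval.
Substitute t = 3 + u, where 0 < u < 1 on the interval. Expanding, f(3 + u) = u^3 + 15u^2 + 57u + 57.
The nonzero coefficients here are all positive, so for u > 0 every term is positive (or zero), and the constant term 57 is strictly positive.
Therefore f(t) > 0 throughout (3, 4), and f has no zero there.

No such root exists.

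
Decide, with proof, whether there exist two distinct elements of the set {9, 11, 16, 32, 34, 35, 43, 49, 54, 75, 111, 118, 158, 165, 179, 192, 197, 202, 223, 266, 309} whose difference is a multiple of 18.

The pair (16, 34) works.

16 mod 18 = 16 and 34 mod 18 = 16, so 34 − 16 = 18 = 1·18.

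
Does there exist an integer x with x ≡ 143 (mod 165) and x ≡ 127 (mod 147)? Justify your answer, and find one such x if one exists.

Both moduli are multiples of 3 = gcd(165, 147), so any solution would satisfy x ≡ 143 and x ≡ 127 modulo 3 simultaneously.
However 143 ≡ 2 and 127 ≡ 1 (mod 3), and 2 ≠ 1.
Hence the system has no solution.

No such integer exists.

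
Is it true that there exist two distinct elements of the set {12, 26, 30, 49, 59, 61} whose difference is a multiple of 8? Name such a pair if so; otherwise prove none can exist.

There is no such pair.

Reduce each element modulo 8: 12↦4, 26↦2, 30↦6, 49↦1, 59↦3, 61↦5.
No residue repeats among the 6 elements, so no pair has difference ≡ 0 (mod 8).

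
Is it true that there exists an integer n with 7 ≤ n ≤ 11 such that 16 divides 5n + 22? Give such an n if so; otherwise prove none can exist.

The values of 5n + 22 for n = 7, 8, …, 11 are 57, 62, 67, 72, 77; reduced mod 16 these are 9, 14, 3, 8, 13.
Since 0 is absent from this list, 16 ∤ 5n + 22 for every n with 7 ≤ n ≤ 11.

No such integer n in that range exists.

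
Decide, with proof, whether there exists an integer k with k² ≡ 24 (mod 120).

Take k = 108. Then 108² = 11664 = 97·120 + 24, so 108² ≡ 24 (mod 120).

k = 108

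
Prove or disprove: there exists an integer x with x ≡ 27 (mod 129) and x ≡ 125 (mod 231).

gcd(129, 231) = 3. If x ≡ 27 (mod 129) and x ≡ 125 (mod 231), then x ≡ 27 (mod 3) and x ≡ 125 (mod 3).
These are incompatible: 27 − 125 = -98 is not divisible by 3.
Hence the system has no solution.

No such integer exists.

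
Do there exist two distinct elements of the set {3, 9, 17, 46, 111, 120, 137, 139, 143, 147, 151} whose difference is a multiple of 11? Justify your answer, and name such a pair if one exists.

No such pair exists.

Two integers differ by a multiple of 11 exactly when they have the same residue mod 11. The residues are 3↦3, 9↦9, 17↦6, 46↦2, 111↦1, 120↦10, 137↦5, 139↦7, 143↦0, 147↦4, 151↦8.
These 11 residues are pairwise different, hence no difference of two elements is divisible by 11.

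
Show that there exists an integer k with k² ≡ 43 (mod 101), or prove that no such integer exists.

k = 89 works: 89² = 7921, and 7921 − 43 = 7878 = 78·101.

k = 89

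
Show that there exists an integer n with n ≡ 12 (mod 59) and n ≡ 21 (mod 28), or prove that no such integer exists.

n = 189

The moduli 59 and 28 are coprime, so by the Chinese Remainder Theorem a unique solution modulo 1652 exists.
Any solution of the first congruence is n = 12 + 59t; substituting into the second, 59t ≡ 21 − 12 ≡ 9 (mod 28).
59 ≡ 3 (mod 28), so this reads 3t ≡ 9 (mod 28). Since 3·19 = 57 = 2·28 + 1, the inverse of 3 mod 28 is 19.
Multiplying by 19: t ≡ 19·9 = 171 ≡ 3 (mod 28).
Taking t = 3 gives n = 12 + 59·3 = 189.
Indeed 189 ≡ 12 (mod 59) and 189 ≡ 21 (mod 28).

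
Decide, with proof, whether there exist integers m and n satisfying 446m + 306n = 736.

m = 14, n = -18

Since gcd(446, 306) = 2 and 736 = 2·368, Bézout's identity guarantees a solution.
Dividing through by 2 reduces the equation to 223m + 153n = 368.
Dividing repeatedly: 223 = 1·153 + 70, 153 = 2·70 + 13, 70 = 5·13 + 5, 13 = 2·5 + 3, 5 = 1·3 + 2, 3 = 1·2 + 1, 2 = 2·1 + 0.
Back-substituting, 1 = 3 − 1·2 = 3 − (5 − 1·3) = −5 + 2·3 = −5 + 2·(13 − 2·5) = 2·13 − 5·5 = 2·13 − 5·(70 − 5·13) = −5·70 + 27·13 = −5·70 + 27·(153 − 2·70) = 27·153 − 59·70 = 27·153 − 59·(223 − 1·153) = −59·223 + 86·153; that is, 223·(-59) + 153·86 = 1.
Times 368: 223·(-21712) + 153·31648 = 368, so (-21712, 31648) solves it.
Shifting by a multiple of (153, −223) keeps it a solution: m = -21712 + 142·153 = 14, n = 31648 − 142·223 = -18.
Indeed 446·14 + 306·(-18) = 6244 − 5508 = 736.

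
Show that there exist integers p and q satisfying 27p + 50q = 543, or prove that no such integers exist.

Since gcd(27, 50) = 1, every integer is an integer combination of 27 and 50.
Run the Euclidean algorithm on 50 and 27: 50 = 1·27 + 23, 27 = 1·23 + 4, 23 = 5·4 + 3, 4 = 1·3 + 1, 3 = 3·1 + 0.
Working back up the chain: 1 = 4 − 1·3 = 4 − (23 − 5·4) = −23 + 6·4 = −23 + 6·(27 − 1·23) = 6·27 − 7·23 = 6·27 − 7·(50 − 1·27) = −7·50 + 13·27. So 27·13 + 50·(-7) = 1.
Multiplying through by 543: p = 13·543 = 7059, q = (-7)·543 = -3801 is a solution.
Shifting by a multiple of (50, −27) keeps it a solution: p = 7059 − 141·50 = 9, q = -3801 + 141·27 = 6.
Indeed 27·9 + 50·6 = 243 + 300 = 543.

p = 9, q = 6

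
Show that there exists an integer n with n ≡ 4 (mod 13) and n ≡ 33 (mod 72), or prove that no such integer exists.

n = 537

Since 13 and 72 share no common factor, CRT says the pair of congruences has a solution (unique mod 936).
Any solution of the first congruence is n = 4 + 13t; substituting into the second, 13t ≡ 33 − 4 ≡ 29 (mod 72).
Invert 13 mod 72 by the Euclidean algorithm: 72 = 5·13 + 7, 13 = 1·7 + 6, 7 = 1·6 + 1, 6 = 6·1 + 0; back-substituting, 1 = 7 − 1·6 = 7 − (13 − 1·7) = −13 + 2·7 = −13 + 2·(72 − 5·13) = 2·72 − 11·13. Hence 13·(-11) ≡ 1, so 13⁻¹ ≡ -11 ≡ 61 (mod 72).
Multiplying by 61: t ≡ 61·29 = 1769 ≡ 41 (mod 72).
Taking t = 41 gives n = 4 + 13·41 = 537.
Check: 537 mod 13 = 4, 537 mod 72 = 33. ✓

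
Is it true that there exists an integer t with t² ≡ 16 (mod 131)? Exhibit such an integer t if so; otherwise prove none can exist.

Take t = 4. Then 4² = 16, and since 0 ≤ 16 < 131 this is already reduced: 4² ≡ 16 (mod 131).

t = 4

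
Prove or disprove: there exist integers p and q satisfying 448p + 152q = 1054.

gcd(448, 152) = 8, so every integer of the form 448p + 152q is a multiple of 8.
But 1054 = 8·131 + 6, so 8 ∤ 1054.
Hence no integers p, q satisfy the equation.

No such integers exist.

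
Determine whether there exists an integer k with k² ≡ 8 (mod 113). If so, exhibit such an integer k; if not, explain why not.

k = 11 works: 11² = 121, and 121 − 8 = 113 = 1·113.

k = 11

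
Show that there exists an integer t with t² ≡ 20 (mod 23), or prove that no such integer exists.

There is no such integer.

Apply Euler's criterion with the prime 23: 20 is a quadratic residue iff 20^11 ≡ 1 (mod 23), and a non-residue iff it is ≡ −1.
Squaring successively (mod 23): 20^2 = 400 ≡ 9; 20^4 ≡ 9² = 81 ≡ 12; 20^8 ≡ 12² = 144 ≡ 6.
Since 11 = 8 + 2 + 1, 20^11 ≡ 6 · 9 · 20; multiplying out mod 23: 6·9 = 54 ≡ 8, then 8·20 = 160 ≡ 22. Thus 20^11 ≡ 22 ≡ −1 (mod 23).
By Euler's criterion 20 is a quadratic non-residue mod 23: no t satisfies t² ≡ 20 (mod 23).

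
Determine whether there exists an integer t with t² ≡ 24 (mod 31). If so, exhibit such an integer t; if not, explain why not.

No, no such integer exists.

31 is prime, so by Euler's criterion 24 is a square mod 31 iff 24^((31−1)/2) = 24^15 ≡ 1 (mod 31).
Repeated squaring mod 31: 24^2 = 576 ≡ 18; 24^4 ≡ 18² = 324 ≡ 14; 24^8 ≡ 14² = 196 ≡ 10.
Since 15 = 8 + 4 + 2 + 1, 24^15 ≡ 10 · 14 · 18 · 24; multiplying out mod 31: 10·14 = 140 ≡ 16, then 16·18 = 288 ≡ 9, then 9·24 = 216 ≡ 30. Thus 24^15 ≡ 30 ≡ −1 (mod 31).
By Euler's criterion 24 is a quadratic non-residue mod 31: no t satisfies t² ≡ 24 (mod 31).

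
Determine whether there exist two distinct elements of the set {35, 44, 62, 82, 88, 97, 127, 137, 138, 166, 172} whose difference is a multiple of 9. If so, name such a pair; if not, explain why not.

35 and 44 are such a pair.

35 mod 9 = 8 and 44 mod 9 = 8, so 44 − 35 = 9 = 1·9.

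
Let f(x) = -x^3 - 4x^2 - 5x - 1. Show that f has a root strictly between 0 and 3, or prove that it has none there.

No such root exists.

f(0) = -1 and f(3) = -79, both negative, so a sign-change argument is unavailable; we show f keeps this sign on the whole interval.
The nonzero coefficients of f are all negative, so for x > 0 every term of f(x) is negative (the constant term -1 strictly so).
So f is strictly negative on (0, 3); no root exists in the interval.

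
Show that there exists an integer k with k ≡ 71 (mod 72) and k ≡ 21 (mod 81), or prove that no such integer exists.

No such integer exists.

Reduce both congruences modulo 9, which divides 72 and 81: they say k ≡ 71 (mod 9) and k ≡ 21 (mod 9).
However 71 ≡ 8 and 21 ≡ 3 (mod 9), and 8 ≠ 3.
So no integer satisfies both congruences.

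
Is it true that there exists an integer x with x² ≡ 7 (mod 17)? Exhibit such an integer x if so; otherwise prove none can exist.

No, no such integer exists.

Since (17 − x)² ≡ x² (mod 17), it suffices to square x = 0, 1, …, 8: the residues are 0, 1, 4, 9, 16, 8, 2, 15, 13.
The set of squares mod 17 is therefore {0, 1, 2, 4, 8, 9, 13, 15, 16}, which does not contain 7.
Hence no integer x has x² ≡ 7 (mod 17).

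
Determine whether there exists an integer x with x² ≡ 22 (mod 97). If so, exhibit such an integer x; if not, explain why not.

Take x = 64. Then 64² = 4096 = 42·97 + 22, so 64² ≡ 22 (mod 97).

x = 64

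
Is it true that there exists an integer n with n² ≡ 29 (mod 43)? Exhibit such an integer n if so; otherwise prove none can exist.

No, no such integer exists.

43 is prime, so by Euler's criterion 29 is a square mod 43 iff 29^((43−1)/2) = 29^21 ≡ 1 (mod 43).
Repeated squaring mod 43: 29^2 = 841 ≡ 24; 29^4 ≡ 24² = 576 ≡ 17; 29^8 ≡ 17² = 289 ≡ 31; 29^16 ≡ 31² = 961 ≡ 15.
Since 21 = 16 + 4 + 1, 29^21 ≡ 15 · 17 · 29; multiplying out mod 43: 15·17 = 255 ≡ 40, then 40·29 = 1160 ≡ 42. Thus 29^21 ≡ 42 ≡ −1 (mod 43).
The value −1 means 29 is a non-residue modulo 43, so n² ≡ 29 (mod 43) is impossible.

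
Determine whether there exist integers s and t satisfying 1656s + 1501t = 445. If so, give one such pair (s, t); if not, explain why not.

1656 and 1501 are coprime, so 1656s + 1501t ranges over all of ℤ.
Dividing repeatedly: 1656 = 1·1501 + 155, 1501 = 9·155 + 106, 155 = 1·106 + 49, 106 = 2·49 + 8, 49 = 6·8 + 1, 8 = 8·1 + 0.
Back-substituting, 1 = 49 − 6·8 = 49 − 6·(106 − 2·49) = −6·106 + 13·49 = −6·106 + 13·(155 − 1·106) = 13·155 − 19·106 = 13·155 − 19·(1501 − 9·155) = −19·1501 + 184·155 = −19·1501 + 184·(1656 − 1·1501) = 184·1656 − 203·1501; that is, 1656·184 + 1501·(-203) = 1.
Scaling by 445 gives the particular solution (s, t) = (81880, -90335).
Subtracting 54·1501 from s and adding 54·1656 to t gives the tidier solution (826, -911).
Check: 1656·826 + 1501·(-911) = 1367856 − 1367411 = 445. ✓

s = 826, t = -911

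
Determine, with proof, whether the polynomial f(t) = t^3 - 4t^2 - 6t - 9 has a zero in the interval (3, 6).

f(3) = -36 and f(6) = 27, which have opposite signs.
As a polynomial, f is continuous on every closed interval.
By the Intermediate Value Theorem, f takes the value 0 somewhere in the open interval.

Such a root exists.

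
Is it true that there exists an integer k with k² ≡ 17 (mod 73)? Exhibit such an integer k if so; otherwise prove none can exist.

No, no such integer exists.

73 is prime, so by Euler's criterion 17 is a square mod 73 iff 17^((73−1)/2) = 17^36 ≡ 1 (mod 73).
Squaring successively (mod 73): 17^2 = 289 ≡ 70; 17^4 ≡ 70² = 4900 ≡ 9; 17^8 ≡ 9² = 81 ≡ 8; 17^16 ≡ 8² = 64 ≡ 64; 17^32 ≡ 64² = 4096 ≡ 8.
Since 36 = 32 + 4, 17^36 ≡ 8 · 9; multiplying out mod 73: 8·9 = 72 ≡ 72. Thus 17^36 ≡ 72 ≡ −1 (mod 73).
By Euler's criterion 17 is a quadratic non-residue mod 73: no k satisfies k² ≡ 17 (mod 73).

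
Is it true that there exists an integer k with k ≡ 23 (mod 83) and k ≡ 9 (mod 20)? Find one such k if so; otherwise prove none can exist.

k = 189

Since 83 and 20 share no common factor, CRT says the pair of congruences has a solution (unique mod 1660).
Write k = 23 + 83t and require 23 + 83t ≡ 9 (mod 20), i.e. 83t ≡ 6 (mod 20).
83 ≡ 3 (mod 20), so this reads 3t ≡ 6 (mod 20). To invert 3 modulo 20: 20 = 6·3 + 2, 3 = 1·2 + 1, 2 = 2·1 + 0, and unwinding, 1 = 3 − 1·2 = 3 − (20 − 6·3) = −20 + 7·3. Thus 3⁻¹ ≡ 7 (mod 20).
Therefore t ≡ 7·6 = 42 ≡ 2 (mod 20).
With t = 2: k = 23 + 83·2 = 189.
Check: 189 mod 83 = 23, 189 mod 20 = 9. ✓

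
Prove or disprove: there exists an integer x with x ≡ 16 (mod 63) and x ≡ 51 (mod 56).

x = 331

Here gcd(63, 56) = 7, and both 16 and 51 leave remainder 2 mod 7, so the system is consistent.
The integers ≡ 16 (mod 63) are 16, 79, 142, 205, 268, 331, …; their remainders mod 56 are 16, 23, 30, 37, 44, 51, so x = 331 is the first that is ≡ 51 (mod 56).
Indeed 331 ≡ 16 (mod 63) and 331 ≡ 51 (mod 56).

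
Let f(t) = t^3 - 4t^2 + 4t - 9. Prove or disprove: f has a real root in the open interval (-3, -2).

The endpoint values f(-3) = -84 and f(-2) = -41 are both negative. Claim: f(t) < 0 for every t in (-3, -2).
Substitute t = -2 − u, where 0 < u < 1 on the interval. Expanding, f(-2 − u) = -u^3 - 10u^2 - 32u - 41.
All 4 nonzero coefficients of this polynomial in u are negative; hence for u > 0 the value is a sum of negative terms (the constant -41 among them).
Therefore f(t) < 0 throughout (-3, -2), and f has no zero there.

f has no root in that interval.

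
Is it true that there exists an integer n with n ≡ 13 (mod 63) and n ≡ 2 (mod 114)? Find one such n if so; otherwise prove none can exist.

Both moduli are multiples of 3 = gcd(63, 114), so any solution would satisfy n ≡ 13 and n ≡ 2 modulo 3 simultaneously.
But 13 mod 3 = 1 while 2 mod 3 = 2, a contradiction.
Therefore no such n exists.

There is no such integer.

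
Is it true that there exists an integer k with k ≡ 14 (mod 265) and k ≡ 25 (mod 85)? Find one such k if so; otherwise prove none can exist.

There is no such integer.

Both moduli are multiples of 5 = gcd(265, 85), so any solution would satisfy k ≡ 14 and k ≡ 25 modulo 5 simultaneously.
However 14 ≡ 4 and 25 ≡ 0 (mod 5), and 4 ≠ 0.
So no integer satisfies both congruences.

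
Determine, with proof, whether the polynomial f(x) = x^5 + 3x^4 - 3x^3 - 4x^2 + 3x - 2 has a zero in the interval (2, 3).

f has no root in that interval.

The endpoint values f(2) = 44 and f(3) = 376 are both positive. Claim: f(x) > 0 for every x in (2, 3).
Substitute x = 2 + u, where 0 < u < 1 on the interval. Expanding, f(2 + u) = u^5 + 13u^4 + 61u^3 + 130u^2 + 127u + 44.
All 6 nonzero coefficients of this polynomial in u are positive; hence for u > 0 the value is a sum of positive terms (the constant 44 among them).
So f is strictly positive on (2, 3); no root exists in the interval.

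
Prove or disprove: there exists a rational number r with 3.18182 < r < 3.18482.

r = 121/38

Scale by 38: the interval becomes (120.90916, 121.02316), which contains the integer 121.
Dividing back, 3.18182 < 121/38 < 3.18482, and 121/38 is rational.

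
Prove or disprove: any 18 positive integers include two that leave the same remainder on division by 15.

True.

Partition the integers by their residue mod 15; there are 15 classes.
Placing 18 integers into 15 classes, some class receives at least two — say a and b.
So a and b have equal remainders mod 15, which is exactly what was to be shown.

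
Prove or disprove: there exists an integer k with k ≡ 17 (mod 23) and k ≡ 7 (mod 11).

k = 40

gcd(23, 11) = 1, so the Chinese Remainder Theorem guarantees exactly one residue class mod 253 satisfying both.
Write k = 17 + 23t and require 17 + 23t ≡ 7 (mod 11), i.e. 23t ≡ 1 (mod 11).
23 ≡ 1 (mod 11), so this reads 1t ≡ 1 (mod 11). So t ≡ 1 (mod 11).
With t = 1: k = 17 + 23·1 = 40.
Check: 40 mod 23 = 17, 40 mod 11 = 7. ✓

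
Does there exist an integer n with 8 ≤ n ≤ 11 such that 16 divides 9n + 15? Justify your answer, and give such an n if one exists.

n = 9

n = 9 works, since 9·9 + 15 = 96 = 6·16.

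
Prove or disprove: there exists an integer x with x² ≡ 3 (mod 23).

x = 7

Take x = 7. Then 7² = 49 = 2·23 + 3, so 7² ≡ 3 (mod 23).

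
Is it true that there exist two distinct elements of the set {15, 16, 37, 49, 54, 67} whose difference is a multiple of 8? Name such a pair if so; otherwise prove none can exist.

Residues mod 8: 15↦7, 16↦0, 37↦5, 49↦1, 54↦6, 67↦3.
All 6 residues are distinct, so no two elements differ by a multiple of 8.

There is no such pair.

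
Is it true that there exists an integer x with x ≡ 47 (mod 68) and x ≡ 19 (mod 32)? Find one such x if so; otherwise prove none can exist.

gcd(68, 32) = 4. A simultaneous solution exists iff 47 ≡ 19 (mod 4); here 47 mod 4 = 3 = 19 mod 4, so it does.
The integers ≡ 47 (mod 68) are 47, 115, …; their remainders mod 32 are 15, 19, so x = 115 is the first that is ≡ 19 (mod 32).
Verify: 115 = 1·68 + 47 and 115 = 3·32 + 19. ✓

x = 115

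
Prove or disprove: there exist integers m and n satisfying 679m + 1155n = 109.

Both 679 and 1155 are divisible by gcd(679, 1155) = 7, hence so is any combination 679m + 1155n.
However 109 leaves remainder 4 on division by 7.
Therefore 679m + 1155n = 109 has no solution in integers.

No such integers exist.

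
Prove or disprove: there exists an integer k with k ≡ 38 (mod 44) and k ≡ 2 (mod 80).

k = 82

Here gcd(44, 80) = 4, and both 38 and 2 leave remainder 2 mod 4, so the system is consistent.
Step through k = 38, 38 + 44, 38 + 2·44, …: the values 38, 82 reduce mod 80 to 38, 2. The value 82 hits 2.
Verify: 82 = 1·44 + 38 and 82 = 1·80 + 2. ✓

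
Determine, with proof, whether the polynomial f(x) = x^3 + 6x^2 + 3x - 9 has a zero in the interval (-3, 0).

f(-3) = 9 and f(0) = -9, which have opposite signs.
f is continuous everywhere (it is a polynomial), in particular on [-3, 0].
By the Intermediate Value Theorem f must vanish at some point of (-3, 0).

Such a root exists.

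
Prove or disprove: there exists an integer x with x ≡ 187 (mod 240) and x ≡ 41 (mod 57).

No such integer exists.

Both moduli are multiples of 3 = gcd(240, 57), so any solution would satisfy x ≡ 187 and x ≡ 41 modulo 3 simultaneously.
These are incompatible: 187 − 41 = 146 is not divisible by 3.
Hence the system has no solution.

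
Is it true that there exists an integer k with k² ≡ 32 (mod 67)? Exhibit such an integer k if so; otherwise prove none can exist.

Apply Euler's criterion with the prime 67: 32 is a quadratic residue iff 32^33 ≡ 1 (mod 67), and a non-residue iff it is ≡ −1.
Repeated squaring mod 67: 32^2 = 1024 ≡ 19; 32^4 ≡ 19² = 361 ≡ 26; 32^8 ≡ 26² = 676 ≡ 6; 32^16 ≡ 6² = 36 ≡ 36; 32^32 ≡ 36² = 1296 ≡ 23.
Since 33 = 32 + 1, 32^33 ≡ 23 · 32; multiplying out mod 67: 23·32 = 736 ≡ 66. Thus 32^33 ≡ 66 ≡ −1 (mod 67).
The value −1 means 32 is a non-residue modulo 67, so k² ≡ 32 (mod 67) is impossible.

No such integer exists.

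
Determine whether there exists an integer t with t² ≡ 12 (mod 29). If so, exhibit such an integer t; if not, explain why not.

No, no such integer exists.

Apply Euler's criterion with the prime 29: 12 is a quadratic residue iff 12^14 ≡ 1 (mod 29), and a non-residue iff it is ≡ −1.
Squaring successively (mod 29): 12^2 = 144 ≡ 28; 12^4 ≡ 28² = 784 ≡ 1; 12^8 ≡ 1² = 1 ≡ 1.
Since 14 = 8 + 4 + 2, 12^14 ≡ 1 · 1 · 28; multiplying out mod 29: 1·1 = 1 ≡ 1, then 1·28 = 28 ≡ 28. Thus 12^14 ≡ 28 ≡ −1 (mod 29).
By Euler's criterion 12 is a quadratic non-residue mod 29: no t satisfies t² ≡ 12 (mod 29).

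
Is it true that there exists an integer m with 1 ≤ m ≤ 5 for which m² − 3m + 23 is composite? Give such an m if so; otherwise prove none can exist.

At m = 2: 2² − 3·2 + 23 = 21 = 3·7, which is composite.

m = 2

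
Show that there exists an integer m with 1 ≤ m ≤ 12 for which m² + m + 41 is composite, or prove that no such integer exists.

The values for m = 1, 2, …, 12 are 43, 47, 53, 61, 71, 83, 97, 113, 131, 151, 173, 197, and each of these is prime.
So no value in the range makes the expression composite.

There is no such integer m in that range.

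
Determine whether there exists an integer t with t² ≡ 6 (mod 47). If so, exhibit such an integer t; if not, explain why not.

t = 37 works: 37² = 1369, and 1369 − 6 = 1363 = 29·47.

t = 37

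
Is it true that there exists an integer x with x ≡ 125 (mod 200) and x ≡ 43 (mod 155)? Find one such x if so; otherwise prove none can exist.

There is no such integer.

gcd(200, 155) = 5. If x ≡ 125 (mod 200) and x ≡ 43 (mod 155), then x ≡ 125 (mod 5) and x ≡ 43 (mod 5).
However 125 ≡ 0 and 43 ≡ 3 (mod 5), and 0 ≠ 3.
Therefore no such x exists.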